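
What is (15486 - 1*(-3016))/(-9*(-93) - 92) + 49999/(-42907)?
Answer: 756616059/31965715 ≈ 23.670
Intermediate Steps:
(15486 - 1*(-3016))/(-9*(-93) - 92) + 49999/(-42907) = (15486 + 3016)/(837 - 92) + 49999*(-1/42907) = 18502/745 - 49999/42907 = 756616059/31965715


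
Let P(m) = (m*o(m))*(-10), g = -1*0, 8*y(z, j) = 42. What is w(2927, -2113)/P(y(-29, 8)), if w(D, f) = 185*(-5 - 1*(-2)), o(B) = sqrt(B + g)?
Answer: 148*sqrt(21)/147 ≈ 4.6137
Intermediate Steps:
y(z, j) = 21/4 (y(z, j) = (1/8)*42 = 21/4)
g = 0
o(B) = sqrt(B) (o(B) = sqrt(B + 0) = sqrt(B))
w(D, f) = -555 (w(D, f) = 185*(-5 + 2) = 185*(-3) = -555)
P(m) = -10*m**(3/2) (P(m) = (m*sqrt(m))*(-10) = m**(3/2)*(-10) = -10*m**(3/2))
w(2927, -2113)/P(y(-29, 8)) = -555*(-4*sqrt(21)/2205) = -(-148)*sqrt(21)/147 = 148*sqrt(21)/147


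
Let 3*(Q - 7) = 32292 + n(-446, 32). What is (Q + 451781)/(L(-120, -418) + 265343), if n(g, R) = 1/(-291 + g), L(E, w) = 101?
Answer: 1022702471/586896684 ≈ 1.7426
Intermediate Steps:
Q = 23814680/2211 (Q = 7 + (32292 + 1/(-291 - 446))/3 = 7 + (32292 + 1/(-737))/3 = 7 + (32292 - 1/737)/3 = 7 + (⅓)*(23799203/737) = 7 + 23799203/2211 = 23814680/2211 ≈ 10771.)
(Q + 451781)/(L(-120, -418) + 265343) = (23814680/2211 + 451781)/(101 + 265343) = (1022702471/2211)/265444 = (1022702471/2211)*(1/265444) = 1022702471/586896684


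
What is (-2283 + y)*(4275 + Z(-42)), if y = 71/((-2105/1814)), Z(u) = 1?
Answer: -21099960484/2105 ≈ -1.0024e+7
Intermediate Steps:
y = -128794/2105 (y = 71/((-2105*1/1814)) = 71/(-2105/1814) = 71*(-1814/2105) = -128794/2105 ≈ -61.185)
(-2283 + y)*(4275 + Z(-42)) = (-2283 - 128794/2105)*(4275 + 1) = -4934509/2105*4276 = -21099960484/2105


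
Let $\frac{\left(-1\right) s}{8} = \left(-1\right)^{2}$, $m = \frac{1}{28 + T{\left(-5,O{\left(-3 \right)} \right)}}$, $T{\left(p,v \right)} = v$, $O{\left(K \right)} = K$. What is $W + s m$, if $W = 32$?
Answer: $\frac{792}{25} \approx 31.68$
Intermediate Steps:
$m = \frac{1}{25}$ ($m = \frac{1}{28 - 3} = \frac{1}{25} \approx 0.04$)
$s = -8$ ($s = - 8 \left(-1\right)^{2} = \left(-8\right) 1 = -8$)
$W + s m = 32 - \frac{8}{25} = \frac{792}{25}$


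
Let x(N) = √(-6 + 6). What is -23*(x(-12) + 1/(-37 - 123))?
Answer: 23/160 ≈ 0.14375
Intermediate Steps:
x(N) = 0 (x(N) = √0 = 0)
-23*(x(-12) + 1/(-37 - 123)) = -23*(0 + 1/(-37 - 123)) = -23*(0 + 1/(-160)) = -23*(0 - 1/160) = -23*(-1/160) = 23/160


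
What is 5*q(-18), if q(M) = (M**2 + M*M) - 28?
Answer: 3100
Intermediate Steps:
q(M) = -28 + 2*M**2 (q(M) = (M**2 + M**2) - 28 = 2*M**2 - 28 = -28 + 2*M**2)
5*q(-18) = 5*(-28 + 2*(-18)**2) = 5*(-28 + 2*324) = 5*(-28 + 648) = 5*620 = 3100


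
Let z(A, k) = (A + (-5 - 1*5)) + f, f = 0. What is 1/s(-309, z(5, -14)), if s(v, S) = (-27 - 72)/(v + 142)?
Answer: 167/99 ≈ 1.6869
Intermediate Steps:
z(A, k) = -10 + A (z(A, k) = (A + (-5 - 1*5)) + 0 = (A + (-5 - 5)) + 0 = (A - 10) + 0 = (-10 + A) + 0 = -10 + A)
s(v, S) = -99/(142 + v)
1/s(-309, z(5, -14)) = 1/(-99/(142 - 309)) = 1/(-99/(-167)) = 1/(-99*(-1/167)) = 1/(99/167) = 167/99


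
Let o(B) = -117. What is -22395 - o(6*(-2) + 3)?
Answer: -22278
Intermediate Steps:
-22395 - o(6*(-2) + 3) = -22395 - 1*(-117) = -22395 + 117 = -22278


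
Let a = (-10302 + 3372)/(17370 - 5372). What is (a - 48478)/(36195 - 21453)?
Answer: -456551/138834 ≈ -3.2885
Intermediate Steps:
a = -495/857 (a = -6930/11998 = -6930*1/11998 = -495/857 ≈ -0.57760)
(a - 48478)/(36195 - 21453) = (-495/857 - 48478)/(36195 - 21453) = -41546141/857/14742 = -41546141/857*1/14742 = -456551/138834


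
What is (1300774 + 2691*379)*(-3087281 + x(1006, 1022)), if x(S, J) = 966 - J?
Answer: -7164668744431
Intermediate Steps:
(1300774 + 2691*379)*(-3087281 + x(1006, 1022)) = (1300774 + 2691*379)*(-3087281 + (966 - 1*1022)) = (1300774 + 1019889)*(-3087281 + (966 - 1022)) = 2320663*(-3087281 - 56) = 2320663*(-3087337) = -7164668744431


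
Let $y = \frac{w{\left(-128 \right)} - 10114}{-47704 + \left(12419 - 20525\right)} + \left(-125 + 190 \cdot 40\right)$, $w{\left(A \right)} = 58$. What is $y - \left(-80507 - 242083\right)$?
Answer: $\frac{9210468853}{27905} \approx 3.3007 \cdot 10^{5}$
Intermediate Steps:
$y = \frac{208594903}{27905}$ ($y = \frac{58 - 10114}{-47704 + \left(12419 - 20525\right)} + \left(-125 + 190 \cdot 40\right) = - \frac{10056}{-47704 + \left(12419 - 20525\right)} + \left(-125 + 7600\right) = - \frac{10056}{-47704 - 8106} + 7475 = - \frac{10056}{-55810} + 7475 = \left(-10056\right) \left(- \frac{1}{55810}\right) + 7475 = \frac{5028}{27905} + 7475 = \frac{208594903}{27905} \approx 7475.2$)
$y - \left(-80507 - 242083\right) = \frac{208594903}{27905} - \left(-80507 - 242083\right) = \frac{208594903}{27905} - -322590 = \frac{208594903}{27905} + 322590 = \frac{9210468853}{27905}$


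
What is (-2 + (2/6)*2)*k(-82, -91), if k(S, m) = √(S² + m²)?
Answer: -4*√15005/3 ≈ -163.33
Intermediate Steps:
(-2 + (2/6)*2)*k(-82, -91) = (-2 + (2/6)*2)*√((-82)² + (-91)²) = (-2 + (2*(⅙))*2)*√(6724 + 8281) = (-2 + (⅓)*2)*√15005 = (-2 + ⅔)*√15005 = -4*√15005/3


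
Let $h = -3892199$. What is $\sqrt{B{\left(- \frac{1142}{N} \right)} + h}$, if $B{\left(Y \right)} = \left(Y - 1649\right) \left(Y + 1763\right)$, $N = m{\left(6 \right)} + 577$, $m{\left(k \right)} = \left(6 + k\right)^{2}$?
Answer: $\frac{i \sqrt{3534692179010}}{721} \approx 2607.6 i$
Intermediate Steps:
$N = 721$ ($N = \left(6 + 6\right)^{2} + 577 = 12^{2} + 577 = 144 + 577 = 721$)
$B{\left(Y \right)} = \left(-1649 + Y\right) \left(1763 + Y\right)$
$\sqrt{B{\left(- \frac{1142}{N} \right)} + h} = \sqrt{\left(-2907187 + \left(- \frac{1142}{721}\right)^{2} + 114 \left(- \frac{1142}{721}\right)\right) - 3892199} = \sqrt{\left(-2907187 + \frac{1304164}{519841} - \frac{130188}{721}\right) - 3892199} = \sqrt{- \frac{1511367558651}{519841} - 3892199} = \sqrt{- \frac{3534692179010}{519841}} = \frac{i \sqrt{3534692179010}}{721}$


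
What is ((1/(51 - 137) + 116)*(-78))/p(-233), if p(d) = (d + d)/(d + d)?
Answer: -389025/43 ≈ -9047.1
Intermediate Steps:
p(d) = 1 (p(d) = (2*d)/((2*d)) = (2*d)*(1/(2*d)) = 1)
((1/(51 - 137) + 116)*(-78))/p(-233) = ((1/(51 - 137) + 116)*(-78))/1 = ((1/(-86) + 116)*(-78))*1 = ((-1/86 + 116)*(-78))*1 = ((9975/86)*(-78))*1 = -389025/43*1 = -389025/43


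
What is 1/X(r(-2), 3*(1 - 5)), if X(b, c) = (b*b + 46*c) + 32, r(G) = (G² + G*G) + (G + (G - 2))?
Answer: -1/516 ≈ -0.0019380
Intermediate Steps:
r(G) = -2 + 2*G + 2*G² (r(G) = (G² + G²) + (G + (-2 + G)) = 2*G² + (-2 + 2*G) = -2 + 2*G + 2*G²)
X(b, c) = 32 + b² + 46*c (X(b, c) = (b² + 46*c) + 32 = 32 + b² + 46*c)
1/X(r(-2), 3*(1 - 5)) = 1/(32 + (-2 + 2*(-2) + 2*(-2)²)² + 46*(3*(1 - 5))) = 1/(32 + (-2 - 4 + 2*4)² + 46*(3*(-4))) = 1/(32 + (-2 - 4 + 8)² + 46*(-12)) = 1/(32 + 2² - 552) = 1/(32 + 4 - 552) = 1/(-516) = -1/516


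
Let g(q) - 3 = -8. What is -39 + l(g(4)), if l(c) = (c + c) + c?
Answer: -54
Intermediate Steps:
g(q) = -5 (g(q) = 3 - 8 = -5)
l(c) = 3*c (l(c) = 2*c + c = 3*c)
-39 + l(g(4)) = -39 + 3*(-5) = -39 - 15 = -54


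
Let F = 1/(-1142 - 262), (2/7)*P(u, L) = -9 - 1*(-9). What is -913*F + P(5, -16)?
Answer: 913/1404 ≈ 0.65028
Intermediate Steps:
P(u, L) = 0 (P(u, L) = 7*(-9 - 1*(-9))/2 = 7*(-9 + 9)/2 = (7/2)*0 = 0)
F = -1/1404 (F = 1/(-1404) = -1/1404 ≈ -0.00071225)
-913*F + P(5, -16) = -913*(-1/1404) + 0 = 913/1404 + 0 = 913/1404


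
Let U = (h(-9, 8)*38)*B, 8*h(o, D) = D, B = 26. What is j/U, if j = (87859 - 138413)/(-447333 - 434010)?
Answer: 25277/435383442 ≈ 5.8057e-5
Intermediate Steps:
h(o, D) = D/8
j = 50554/881343 (j = -50554/(-881343) = -50554*(-1/881343) = 50554/881343 ≈ 0.057360)
U = 988 (U = (((⅛)*8)*38)*26 = (1*38)*26 = 38*26 = 988)
j/U = (50554/881343)/988 = (50554/881343)*(1/988) = 25277/435383442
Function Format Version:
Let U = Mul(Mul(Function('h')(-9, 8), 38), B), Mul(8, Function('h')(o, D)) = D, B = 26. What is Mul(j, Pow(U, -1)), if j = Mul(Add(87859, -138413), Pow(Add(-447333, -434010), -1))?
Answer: Rational(25277, 435383442) ≈ 5.8057e-5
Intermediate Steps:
Function('h')(o, D) = Mul(Rational(1, 8), D)
j = Rational(50554, 881343) (j = Mul(-50554, Pow(-881343, -1)) = Mul(-50554, Rational(-1, 881343)) = Rational(50554, 881343) ≈ 0.057360)
U = 988 (U = Mul(Mul(Mul(Rational(1, 8), 8), 38), 26) = Mul(Mul(1, 38), 26) = Mul(38, 26) = 988)
Mul(j, Pow(U, -1)) = Mul(Rational(50554, 881343), Pow(988, -1)) = Mul(Rational(50554, 881343), Rational(1, 988)) = Rational(25277, 435383442)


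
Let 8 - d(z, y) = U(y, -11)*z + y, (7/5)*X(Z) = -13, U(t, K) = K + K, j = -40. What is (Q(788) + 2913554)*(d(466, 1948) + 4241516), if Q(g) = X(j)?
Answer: 86674447342164/7 ≈ 1.2382e+13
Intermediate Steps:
U(t, K) = 2*K
X(Z) = -65/7 (X(Z) = (5/7)*(-13) = -65/7)
Q(g) = -65/7
d(z, y) = 8 - y + 22*z (d(z, y) = 8 - ((2*(-11))*z + y) = 8 - (-22*z + y) = 8 - (y - 22*z) = 8 + (-y + 22*z) = 8 - y + 22*z)
(Q(788) + 2913554)*(d(466, 1948) + 4241516) = (-65/7 + 2913554)*((8 - 1*1948 + 22*466) + 4241516) = 20394813*((8 - 1948 + 10252) + 4241516)/7 = 20394813*(8312 + 4241516)/7 = (20394813/7)*4249828 = 86674447342164/7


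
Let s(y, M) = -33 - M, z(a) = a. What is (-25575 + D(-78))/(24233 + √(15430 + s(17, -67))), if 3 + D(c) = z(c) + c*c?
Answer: -67755468/83888975 + 5592*√3866/83888975 ≈ -0.80354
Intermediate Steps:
D(c) = -3 + c + c² (D(c) = -3 + (c + c*c) = -3 + (c + c²) = -3 + c + c²)
(-25575 + D(-78))/(24233 + √(15430 + s(17, -67))) = (-25575 + (-3 - 78 + (-78)²))/(24233 + √(15430 + (-33 - 1*(-67)))) = (-25575 + (-3 - 78 + 6084))/(24233 + √(15430 + (-33 + 67))) = (-25575 + 6003)/(24233 + √(15430 + 34)) = -19572/(24233 + √15464) = -19572/(24233 + 2*√3866)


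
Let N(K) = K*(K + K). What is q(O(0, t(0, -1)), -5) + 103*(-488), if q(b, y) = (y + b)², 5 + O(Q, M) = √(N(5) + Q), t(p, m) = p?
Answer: -50114 - 100*√2 ≈ -50255.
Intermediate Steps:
N(K) = 2*K² (N(K) = K*(2*K) = 2*K²)
O(Q, M) = -5 + √(50 + Q) (O(Q, M) = -5 + √(2*5² + Q) = -5 + √(2*25 + Q) = -5 + √(50 + Q))
q(b, y) = (b + y)²
q(O(0, t(0, -1)), -5) + 103*(-488) = ((-5 + √(50 + 0)) - 5)² + 103*(-488) = ((-5 + √50) - 5)² - 50264 = ((-5 + 5*√2) - 5)² - 50264 = (-10 + 5*√2)² - 50264 = -50264 + (-10 + 5*√2)²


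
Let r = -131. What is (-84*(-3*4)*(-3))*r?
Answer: 396144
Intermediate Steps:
(-84*(-3*4)*(-3))*r = -84*(-3*4)*(-3)*(-131) = -(-1008)*(-3)*(-131) = -84*36*(-131) = -3024*(-131) = 396144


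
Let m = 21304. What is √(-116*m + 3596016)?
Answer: 4*√70297 ≈ 1060.5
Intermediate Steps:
√(-116*m + 3596016) = √(-116*21304 + 3596016) = √(-2471264 + 3596016) = √1124752 = 4*√70297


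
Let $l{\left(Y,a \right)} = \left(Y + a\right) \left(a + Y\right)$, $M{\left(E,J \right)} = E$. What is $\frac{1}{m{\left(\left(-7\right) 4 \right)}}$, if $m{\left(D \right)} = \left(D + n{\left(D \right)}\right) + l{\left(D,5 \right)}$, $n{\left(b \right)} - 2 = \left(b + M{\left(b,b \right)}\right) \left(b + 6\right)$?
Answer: $\frac{1}{1735} \approx 0.00057637$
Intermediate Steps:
$l{\left(Y,a \right)} = \left(Y + a\right)^{2}$ ($l{\left(Y,a \right)} = \left(Y + a\right) \left(Y + a\right) = \left(Y + a\right)^{2}$)
$n{\left(b \right)} = 2 + 2 b \left(6 + b\right)$ ($n{\left(b \right)} = 2 + \left(b + b\right) \left(b + 6\right) = 2 + 2 b \left(6 + b\right)$)
$m{\left(D \right)} = 2 + \left(5 + D\right)^{2} + 2 D^{2} + 13 D$ ($m{\left(D \right)} = \left(D + \left(2 + 2 D^{2} + 12 D\right)\right) + \left(D + 5\right)^{2} = \left(2 + 2 D^{2} + 13 D\right) + \left(5 + D\right)^{2} = 2 + \left(5 + D\right)^{2} + 2 D^{2} + 13 D$)
$\frac{1}{m{\left(\left(-7\right) 4 \right)}} = \frac{1}{27 + 3 \left(\left(-7\right) 4\right)^{2} + 23 \left(\left(-7\right) 4\right)} = \frac{1}{27 + 3 \left(-28\right)^{2} + 23 \left(-28\right)} = \frac{1}{27 + 3 \cdot 784 - 644} = \frac{1}{27 + 2352 - 644} = \frac{1}{1735}$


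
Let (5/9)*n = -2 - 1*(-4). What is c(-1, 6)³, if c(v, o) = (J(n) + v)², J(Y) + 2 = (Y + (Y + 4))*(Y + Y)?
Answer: 53475297864748945641/244140625 ≈ 2.1903e+11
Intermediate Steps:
n = 18/5 (n = 9*(-2 - 1*(-4))/5 = 9*(-2 + 4)/5 = (9/5)*2 = 18/5 ≈ 3.6000)
J(Y) = -2 + 2*Y*(4 + 2*Y) (J(Y) = -2 + (Y + (Y + 4))*(Y + Y) = -2 + (Y + (4 + Y))*(2*Y) = -2 + (4 + 2*Y)*(2*Y) = -2 + 2*Y*(4 + 2*Y))
c(v, o) = (1966/25 + v)² (c(v, o) = ((-2 + 4*(18/5)² + 8*(18/5)) + v)² = ((-2 + 4*(324/25) + 144/5) + v)² = ((-2 + 1296/25 + 144/5) + v)² = (1966/25 + v)²)
c(-1, 6)³ = ((1966 + 25*(-1))²/625)³ = ((1966 - 25)²/625)³ = ((1/625)*1941²)³ = ((1/625)*3767481)³ = (3767481/625)³ = 53475297864748945641/244140625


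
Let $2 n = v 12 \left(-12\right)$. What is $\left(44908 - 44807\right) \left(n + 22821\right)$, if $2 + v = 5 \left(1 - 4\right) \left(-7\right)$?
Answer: $1555905$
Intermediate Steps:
$v = 103$ ($v = -2 + 5 \left(1 - 4\right) \left(-7\right) = -2 + 5 \left(-3\right) \left(-7\right) = -2 - -105 = -2 + 105 = 103$)
$n = -7416$ ($n = \frac{103 \cdot 12 \left(-12\right)}{2} = \frac{1236 \left(-12\right)}{2} = \frac{1}{2} \left(-14832\right) = -7416$)
$\left(44908 - 44807\right) \left(n + 22821\right) = \left(44908 - 44807\right) \left(-7416 + 22821\right) = 101 \cdot 15405 = 1555905$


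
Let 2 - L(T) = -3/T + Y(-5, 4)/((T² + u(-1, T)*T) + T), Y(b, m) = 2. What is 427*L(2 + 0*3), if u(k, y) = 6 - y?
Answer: 2867/2 ≈ 1433.5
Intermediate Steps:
L(T) = 2 - 2/(T + T² + T*(6 - T)) + 3/T (L(T) = 2 - (-3/T + 2/((T² + (6 - T)*T) + T)) = 2 - (-3/T + 2/((T² + T*(6 - T)) + T)) = 2 - (-3/T + 2/(T + T² + T*(6 - T))) = 2 + (-2/(T + T² + T*(6 - T)) + 3/T) = 2 - 2/(T + T² + T*(6 - T)) + 3/T)
427*L(2 + 0*3) = 427*(2 + 19/(7*(2 + 0*3))) = 427*(2 + 19/(7*(2 + 0))) = 427*(2 + (19/7)/2) = 427*(2 + (19/7)*(½)) = 427*(2 + 19/14) = 427*(47/14) = 2867/2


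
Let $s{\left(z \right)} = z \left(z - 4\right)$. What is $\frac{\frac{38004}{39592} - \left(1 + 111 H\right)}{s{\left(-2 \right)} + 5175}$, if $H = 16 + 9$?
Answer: $- \frac{27467347}{51340926} \approx -0.535$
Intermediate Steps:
$H = 25$
$s{\left(z \right)} = z \left(-4 + z\right)$
$\frac{\frac{38004}{39592} - \left(1 + 111 H\right)}{s{\left(-2 \right)} + 5175} = \frac{\frac{38004}{39592} - 2776}{- 2 \left(-4 - 2\right) + 5175} = \frac{38004 \cdot \frac{1}{39592} - 2776}{\left(-2\right) \left(-6\right) + 5175} = \frac{\frac{9501}{9898} - 2776}{12 + 5175} = - \frac{27467347}{9898 \cdot 5187} = \left(- \frac{27467347}{9898}\right) \frac{1}{5187} = - \frac{27467347}{51340926}$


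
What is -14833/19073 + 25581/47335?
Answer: -214213642/902820455 ≈ -0.23727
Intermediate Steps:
-14833/19073 + 25581/47335 = -214213642/902820455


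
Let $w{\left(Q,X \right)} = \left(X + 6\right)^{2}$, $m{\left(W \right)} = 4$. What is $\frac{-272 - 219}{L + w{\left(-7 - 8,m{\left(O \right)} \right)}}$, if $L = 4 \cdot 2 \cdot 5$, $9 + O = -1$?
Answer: $- \frac{491}{140} \approx -3.5071$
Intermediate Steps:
$O = -10$ ($O = -9 - 1 = -10$)
$w{\left(Q,X \right)} = \left(6 + X\right)^{2}$
$L = 40$ ($L = 8 \cdot 5 = 40$)
$\frac{-272 - 219}{L + w{\left(-7 - 8,m{\left(O \right)} \right)}} = \frac{-272 - 219}{40 + \left(6 + 4\right)^{2}} = - \frac{491}{40 + 10^{2}} = - \frac{491}{40 + 100} = - \frac{491}{140}$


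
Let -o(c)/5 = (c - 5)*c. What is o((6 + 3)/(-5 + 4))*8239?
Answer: -5190570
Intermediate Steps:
o(c) = -5*c*(-5 + c) (o(c) = -5*(c - 5)*c = -5*(-5 + c)*c = -5*c*(-5 + c))
o((6 + 3)/(-5 + 4))*8239 = (5*((6 + 3)/(-5 + 4))*(5 - (6 + 3)/(-5 + 4)))*8239 = (5*(9/(-1))*(5 - 9/(-1)))*8239 = (5*(9*(-1))*(5 - 9*(-1)))*8239 = (5*(-9)*(5 - 1*(-9)))*8239 = (5*(-9)*(5 + 9))*8239 = (5*(-9)*14)*8239 = -630*8239 = -5190570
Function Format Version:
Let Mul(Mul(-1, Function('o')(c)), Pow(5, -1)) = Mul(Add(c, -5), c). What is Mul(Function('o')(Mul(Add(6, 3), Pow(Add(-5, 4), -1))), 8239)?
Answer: -5190570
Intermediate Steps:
Function('o')(c) = Mul(-5, c, Add(-5, c)) (Function('o')(c) = Mul(-5, Mul(Add(c, -5), c)) = Mul(-5, Mul(Add(-5, c), c)) = Mul(-5, Mul(c, Add(-5, c))) = Mul(-5, c, Add(-5, c)))
Mul(Function('o')(Mul(Add(6, 3), Pow(Add(-5, 4), -1))), 8239) = Mul(Mul(5, Mul(Add(6, 3), Pow(Add(-5, 4), -1)), Add(5, Mul(-1, Mul(Add(6, 3), Pow(Add(-5, 4), -1))))), 8239) = Mul(Mul(5, Mul(9, Pow(-1, -1)), Add(5, Mul(-1, Mul(9, Pow(-1, -1))))), 8239) = Mul(Mul(5, Mul(9, -1), Add(5, Mul(-1, Mul(9, -1)))), 8239) = Mul(Mul(5, -9, Add(5, Mul(-1, -9))), 8239) = Mul(Mul(5, -9, Add(5, 9)), 8239) = Mul(Mul(5, -9, 14), 8239) = Mul(-630, 8239) = -5190570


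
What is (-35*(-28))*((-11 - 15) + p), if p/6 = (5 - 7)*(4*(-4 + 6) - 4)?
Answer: -72520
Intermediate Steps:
p = -48 (p = 6*((5 - 7)*(4*(-4 + 6) - 4)) = 6*(-2*(4*2 - 4)) = 6*(-2*(8 - 4)) = 6*(-2*4) = 6*(-8) = -48)
(-35*(-28))*((-11 - 15) + p) = (-35*(-28))*((-11 - 15) - 48) = 980*(-26 - 48) = 980*(-74) = -72520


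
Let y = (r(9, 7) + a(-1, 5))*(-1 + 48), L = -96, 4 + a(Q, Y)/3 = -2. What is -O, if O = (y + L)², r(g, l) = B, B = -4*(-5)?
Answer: -4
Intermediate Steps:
B = 20
a(Q, Y) = -18 (a(Q, Y) = -12 + 3*(-2) = -12 - 6 = -18)
r(g, l) = 20
y = 94 (y = (20 - 18)*(-1 + 48) = 2*47 = 94)
O = 4 (O = (94 - 96)² = (-2)² = 4)
-O = -1*4 = -4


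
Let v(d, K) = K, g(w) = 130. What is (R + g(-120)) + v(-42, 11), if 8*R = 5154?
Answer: 3141/4 ≈ 785.25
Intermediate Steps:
R = 2577/4 (R = (1/8)*5154 = 2577/4 ≈ 644.25)
(R + g(-120)) + v(-42, 11) = (2577/4 + 130) + 11 = 3097/4 + 11 = 3141/4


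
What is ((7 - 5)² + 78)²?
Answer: 6724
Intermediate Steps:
((7 - 5)² + 78)² = (2² + 78)² = (4 + 78)² = 82² = 6724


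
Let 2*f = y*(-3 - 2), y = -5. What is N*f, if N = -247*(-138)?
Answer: 426075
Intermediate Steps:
f = 25/2 (f = (-5*(-3 - 2))/2 = (-5*(-5))/2 = (1/2)*25 = 25/2 ≈ 12.500)
N = 34086
N*f = 34086*(25/2) = 426075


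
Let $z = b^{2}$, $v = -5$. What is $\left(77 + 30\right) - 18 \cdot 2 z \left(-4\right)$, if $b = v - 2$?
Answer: $7163$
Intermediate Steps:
$b = -7$ ($b = -5 - 2 = -7$)
$z = 49$ ($z = \left(-7\right)^{2} = 49$)
$\left(77 + 30\right) - 18 \cdot 2 z \left(-4\right) = \left(77 + 30\right) - 18 \cdot 2 \cdot 49 \left(-4\right) = 107 - 18 \cdot 98 \left(-4\right) = 107 - -7056 = 107 + 7056 = 7163$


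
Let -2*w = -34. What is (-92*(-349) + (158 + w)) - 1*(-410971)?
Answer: 443254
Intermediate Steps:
w = 17 (w = -1/2*(-34) = 17)
(-92*(-349) + (158 + w)) - 1*(-410971) = (-92*(-349) + (158 + 17)) - 1*(-410971) = (32108 + 175) + 410971 = 32283 + 410971 = 443254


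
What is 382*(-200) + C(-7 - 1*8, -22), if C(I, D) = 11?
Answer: -76389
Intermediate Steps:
382*(-200) + C(-7 - 1*8, -22) = 382*(-200) + 11 = -76400 + 11 = -76389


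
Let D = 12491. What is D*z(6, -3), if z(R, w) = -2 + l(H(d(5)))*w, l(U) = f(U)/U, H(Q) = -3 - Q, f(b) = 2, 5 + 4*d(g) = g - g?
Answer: 124910/7 ≈ 17844.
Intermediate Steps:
d(g) = -5/4 (d(g) = -5/4 + (g - g)/4 = -5/4 + (¼)*0 = -5/4 + 0 = -5/4)
l(U) = 2/U
z(R, w) = -2 - 8*w/7 (z(R, w) = -2 + (2/(-3 - 1*(-5/4)))*w = -2 + (2/(-3 + 5/4))*w = -2 + (2/(-7/4))*w = -2 + (2*(-4/7))*w = -2 - 8*w/7)
D*z(6, -3) = 12491*(-2 - 8/7*(-3)) = 12491*(-2 + 24/7) = 12491*(10/7) = 124910/7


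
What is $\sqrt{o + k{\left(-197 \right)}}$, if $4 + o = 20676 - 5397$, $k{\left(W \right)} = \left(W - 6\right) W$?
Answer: $\sqrt{55266} \approx 235.09$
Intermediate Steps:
$k{\left(W \right)} = W \left(-6 + W\right)$ ($k{\left(W \right)} = \left(-6 + W\right) W = W \left(-6 + W\right)$)
$o = 15275$ ($o = -4 + \left(20676 - 5397\right) = -4 + 15279 = 15275$)
$\sqrt{o + k{\left(-197 \right)}} = \sqrt{15275 - 197 \left(-6 - 197\right)} = \sqrt{15275 - -39991} = \sqrt{15275 + 39991} = \sqrt{55266}$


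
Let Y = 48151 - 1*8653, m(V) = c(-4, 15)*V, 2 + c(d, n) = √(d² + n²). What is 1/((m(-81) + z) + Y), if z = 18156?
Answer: 6424/371234295 + √241/41248255 ≈ 1.7681e-5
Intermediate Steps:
c(d, n) = -2 + √(d² + n²)
m(V) = V*(-2 + √241) (m(V) = (-2 + √((-4)² + 15²))*V = (-2 + √(16 + 225))*V = (-2 + √241)*V = V*(-2 + √241))
Y = 39498 (Y = 48151 - 8653 = 39498)
1/((m(-81) + z) + Y) = 1/((-81*(-2 + √241) + 18156) + 39498) = 1/(((162 - 81*√241) + 18156) + 39498) = 1/((18318 - 81*√241) + 39498) = 1/(57816 - 81*√241)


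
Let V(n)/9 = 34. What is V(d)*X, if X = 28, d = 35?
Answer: 8568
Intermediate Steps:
V(n) = 306 (V(n) = 9*34 = 306)
V(d)*X = 306*28 = 8568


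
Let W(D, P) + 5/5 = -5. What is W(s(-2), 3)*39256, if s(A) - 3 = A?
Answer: -235536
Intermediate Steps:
s(A) = 3 + A
W(D, P) = -6 (W(D, P) = -1 - 5 = -6)
W(s(-2), 3)*39256 = -6*39256 = -235536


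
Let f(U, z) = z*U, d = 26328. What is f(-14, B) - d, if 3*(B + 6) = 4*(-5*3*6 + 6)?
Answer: -24676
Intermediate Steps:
B = -118 (B = -6 + (4*(-5*3*6 + 6))/3 = -6 + (4*(-15*6 + 6))/3 = -6 + (4*(-90 + 6))/3 = -6 + (4*(-84))/3 = -6 + (1/3)*(-336) = -6 - 112 = -118)
f(U, z) = U*z
f(-14, B) - d = -14*(-118) - 1*26328 = 1652 - 26328 = -24676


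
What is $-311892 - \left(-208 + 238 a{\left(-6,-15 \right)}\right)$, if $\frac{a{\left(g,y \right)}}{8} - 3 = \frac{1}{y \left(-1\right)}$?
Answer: $- \frac{4762844}{15} \approx -3.1752 \cdot 10^{5}$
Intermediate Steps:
$a{\left(g,y \right)} = 24 - \frac{8}{y}$ ($a{\left(g,y \right)} = 24 + \frac{8}{y \left(-1\right)} = 24 + \frac{8}{\left(-1\right) y} = 24 + 8 \left(- \frac{1}{y}\right) = 24 - \frac{8}{y}$)
$-311892 - \left(-208 + 238 a{\left(-6,-15 \right)}\right) = -311892 + \left(208 - 238 \left(24 - \frac{8}{-15}\right)\right) = -311892 + \left(208 - 238 \left(24 - - \frac{8}{15}\right)\right) = -311892 + \left(208 - 238 \left(24 + \frac{8}{15}\right)\right) = -311892 + \left(208 - \frac{87584}{15}\right) = -311892 - \frac{84464}{15} = - \frac{4762844}{15}$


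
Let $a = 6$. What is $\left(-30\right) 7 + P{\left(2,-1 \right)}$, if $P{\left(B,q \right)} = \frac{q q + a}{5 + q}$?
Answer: $- \frac{833}{4} \approx -208.25$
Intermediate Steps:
$P{\left(B,q \right)} = \frac{6 + q^{2}}{5 + q}$ ($P{\left(B,q \right)} = \frac{q q + 6}{5 + q} = \frac{q^{2} + 6}{5 + q} = \frac{6 + q^{2}}{5 + q}$)
$\left(-30\right) 7 + P{\left(2,-1 \right)} = \left(-30\right) 7 + \frac{6 + \left(-1\right)^{2}}{5 - 1} = -210 + \frac{6 + 1}{4} = -210 + \frac{1}{4} \cdot 7 = -210 + \frac{7}{4} = - \frac{833}{4}$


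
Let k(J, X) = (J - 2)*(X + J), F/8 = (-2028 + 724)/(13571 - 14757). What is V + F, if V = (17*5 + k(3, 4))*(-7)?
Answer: -376676/593 ≈ -635.20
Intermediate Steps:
F = 5216/593 (F = 8*((-2028 + 724)/(13571 - 14757)) = 8*(-1304/(-1186)) = 8*(-1304*(-1/1186)) = 8*(652/593) = 5216/593 ≈ 8.7960)
k(J, X) = (-2 + J)*(J + X)
V = -644 (V = (17*5 + (3**2 - 2*3 - 2*4 + 3*4))*(-7) = (85 + (9 - 6 - 8 + 12))*(-7) = (85 + 7)*(-7) = 92*(-7) = -644)
V + F = -644 + 5216/593 = -376676/593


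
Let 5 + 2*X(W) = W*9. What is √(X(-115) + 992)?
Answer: 2*√118 ≈ 21.726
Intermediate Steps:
X(W) = -5/2 + 9*W/2 (X(W) = -5/2 + (W*9)/2 = -5/2 + (9*W)/2 = -5/2 + 9*W/2)
√(X(-115) + 992) = √((-5/2 + (9/2)*(-115)) + 992) = √((-5/2 - 1035/2) + 992) = √(-520 + 992) = √472 = 2*√118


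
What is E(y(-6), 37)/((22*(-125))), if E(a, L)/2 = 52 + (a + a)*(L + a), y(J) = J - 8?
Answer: 592/1375 ≈ 0.43055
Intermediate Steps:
y(J) = -8 + J
E(a, L) = 104 + 4*a*(L + a) (E(a, L) = 2*(52 + (a + a)*(L + a)) = 2*(52 + (2*a)*(L + a)) = 2*(52 + 2*a*(L + a)) = 104 + 4*a*(L + a))
E(y(-6), 37)/((22*(-125))) = (104 + 4*(-8 - 6)² + 4*37*(-8 - 6))/((22*(-125))) = (104 + 4*(-14)² + 4*37*(-14))/(-2750) = (104 + 4*196 - 2072)*(-1/2750) = (104 + 784 - 2072)*(-1/2750) = -1184*(-1/2750) = 592/1375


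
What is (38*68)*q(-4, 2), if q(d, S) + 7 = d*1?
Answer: -28424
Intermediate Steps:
q(d, S) = -7 + d (q(d, S) = -7 + d*1 = -7 + d)
(38*68)*q(-4, 2) = (38*68)*(-7 - 4) = 2584*(-11) = -28424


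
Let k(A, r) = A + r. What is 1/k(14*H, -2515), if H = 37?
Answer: -1/1997 ≈ -0.00050075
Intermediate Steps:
1/k(14*H, -2515) = 1/(14*37 - 2515) = 1/(518 - 2515) = 1/(-1997) = -1/1997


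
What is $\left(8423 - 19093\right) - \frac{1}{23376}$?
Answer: $- \frac{249421921}{23376} \approx -10670.0$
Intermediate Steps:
$\left(8423 - 19093\right) - \frac{1}{23376} = -10670 - \frac{1}{23376} = - \frac{249421921}{23376}$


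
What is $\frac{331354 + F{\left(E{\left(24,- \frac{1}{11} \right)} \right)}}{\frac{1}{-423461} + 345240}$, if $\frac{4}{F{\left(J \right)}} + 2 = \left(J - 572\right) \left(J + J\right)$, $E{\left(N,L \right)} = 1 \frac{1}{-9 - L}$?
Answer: $\frac{85190176284590690}{88760219137732987} \approx 0.95978$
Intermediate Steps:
$E{\left(N,L \right)} = \frac{1}{-9 - L}$
$F{\left(J \right)} = \frac{4}{-2 + 2 J \left(-572 + J\right)}$ ($F{\left(J \right)} = \frac{4}{-2 + \left(J - 572\right) \left(J + J\right)} = \frac{4}{-2 + \left(-572 + J\right) 2 J} = \frac{4}{-2 + 2 J \left(-572 + J\right)}$)
$\frac{331354 + F{\left(E{\left(24,- \frac{1}{11} \right)} \right)}}{\frac{1}{-423461} + 345240} = \frac{331354 + \frac{2}{-1 + \left(- \frac{1}{9 - \frac{1}{11}}\right)^{2} - 572 \left(- \frac{1}{9 - \frac{1}{11}}\right)}}{\frac{1}{-423461} + 345240} = \frac{331354 + \frac{2}{-1 + \left(- \frac{1}{9 - \frac{1}{11}}\right)^{2} - 572 \left(- \frac{1}{9 - \frac{1}{11}}\right)}}{- \frac{1}{423461} + 345240} = \frac{331354 + \frac{2}{-1 + \left(- \frac{1}{9 - \frac{1}{11}}\right)^{2} - 572 \left(- \frac{1}{9 - \frac{1}{11}}\right)}}{\frac{146195675639}{423461}} = \left(331354 + \frac{2}{-1 + \left(- \frac{1}{\frac{98}{11}}\right)^{2} - 572 \left(- \frac{1}{\frac{98}{11}}\right)}\right) \frac{423461}{146195675639} = \left(331354 + \frac{2}{-1 + \left(\left(-1\right) \frac{11}{98}\right)^{2} - 572 \left(\left(-1\right) \frac{11}{98}\right)}\right) \frac{423461}{146195675639} = \left(331354 + \frac{2}{-1 + \left(- \frac{11}{98}\right)^{2} - - \frac{3146}{49}}\right) \frac{423461}{146195675639} = \left(331354 + \frac{2}{-1 + \frac{121}{9604} + \frac{3146}{49}}\right) \frac{423461}{146195675639} = \left(331354 + \frac{2}{\frac{607133}{9604}}\right) \frac{423461}{146195675639} = \left(331354 + 2 \cdot \frac{9604}{607133}\right) \frac{423461}{146195675639} = \left(331354 + \frac{19208}{607133}\right) \frac{423461}{146195675639} = \frac{201175967290}{607133} \cdot \frac{423461}{146195675639} = \frac{85190176284590690}{88760219137732987}$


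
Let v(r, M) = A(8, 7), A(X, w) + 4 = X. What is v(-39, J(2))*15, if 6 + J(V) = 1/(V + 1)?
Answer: 60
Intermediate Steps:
A(X, w) = -4 + X
J(V) = -6 + 1/(1 + V) (J(V) = -6 + 1/(V + 1) = -6 + 1/(1 + V))
v(r, M) = 4 (v(r, M) = -4 + 8 = 4)
v(-39, J(2))*15 = 4*15 = 60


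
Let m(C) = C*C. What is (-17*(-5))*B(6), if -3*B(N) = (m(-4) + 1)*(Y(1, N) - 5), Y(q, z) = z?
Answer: -1445/3 ≈ -481.67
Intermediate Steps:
m(C) = C²
B(N) = 85/3 - 17*N/3 (B(N) = -((-4)² + 1)*(N - 5)/3 = -(16 + 1)*(-5 + N)/3 = -17*(-5 + N)/3 = -(-85 + 17*N)/3 = 85/3 - 17*N/3)
(-17*(-5))*B(6) = (-17*(-5))*(85/3 - 17/3*6) = 85*(85/3 - 34) = 85*(-17/3) = -1445/3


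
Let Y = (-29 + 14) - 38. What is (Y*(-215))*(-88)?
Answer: -1002760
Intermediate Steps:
Y = -53 (Y = -15 - 38 = -53)
(Y*(-215))*(-88) = -53*(-215)*(-88) = 11395*(-88) = -1002760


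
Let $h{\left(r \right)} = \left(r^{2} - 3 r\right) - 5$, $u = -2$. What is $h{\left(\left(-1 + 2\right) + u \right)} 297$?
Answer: $-297$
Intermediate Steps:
$h{\left(r \right)} = -5 + r^{2} - 3 r$
$h{\left(\left(-1 + 2\right) + u \right)} 297 = \left(-5 + \left(\left(-1 + 2\right) - 2\right)^{2} - 3 \left(\left(-1 + 2\right) - 2\right)\right) 297 = \left(-5 + \left(1 - 2\right)^{2} - 3 \left(1 - 2\right)\right) 297 = \left(-5 + \left(-1\right)^{2} - -3\right) 297 = \left(-5 + 1 + 3\right) 297 = \left(-1\right) 297 = -297$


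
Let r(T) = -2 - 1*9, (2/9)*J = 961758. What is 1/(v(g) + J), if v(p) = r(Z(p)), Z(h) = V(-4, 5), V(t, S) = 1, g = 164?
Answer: 1/4327900 ≈ 2.3106e-7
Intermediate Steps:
J = 4327911 (J = (9/2)*961758 = 4327911)
Z(h) = 1
r(T) = -11 (r(T) = -2 - 9 = -11)
v(p) = -11
1/(v(g) + J) = 1/(-11 + 4327911) = 1/4327900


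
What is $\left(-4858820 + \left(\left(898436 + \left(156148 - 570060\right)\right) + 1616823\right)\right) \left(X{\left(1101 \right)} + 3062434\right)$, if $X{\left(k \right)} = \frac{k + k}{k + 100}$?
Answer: $- \frac{10141945534163228}{1201} \approx -8.4446 \cdot 10^{12}$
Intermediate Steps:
$X{\left(k \right)} = \frac{2 k}{100 + k}$
$\left(-4858820 + \left(\left(898436 + \left(156148 - 570060\right)\right) + 1616823\right)\right) \left(X{\left(1101 \right)} + 3062434\right) = \left(-4858820 + \left(\left(898436 + \left(156148 - 570060\right)\right) + 1616823\right)\right) \left(2 \cdot 1101 \frac{1}{100 + 1101} + 3062434\right) = \left(-4858820 + \left(\left(898436 - 413912\right) + 1616823\right)\right) \left(2 \cdot 1101 \cdot \frac{1}{1201} + 3062434\right) = \left(-4858820 + \left(484524 + 1616823\right)\right) \left(2 \cdot 1101 \cdot \frac{1}{1201} + 3062434\right) = \left(-4858820 + 2101347\right) \left(\frac{2202}{1201} + 3062434\right) = \left(-2757473\right) \frac{3677985436}{1201} = - \frac{10141945534163228}{1201}$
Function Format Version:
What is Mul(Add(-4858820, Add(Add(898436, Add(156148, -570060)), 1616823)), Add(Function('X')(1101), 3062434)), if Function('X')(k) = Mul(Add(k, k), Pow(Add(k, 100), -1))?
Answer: Rational(-10141945534163228, 1201) ≈ -8.4446e+12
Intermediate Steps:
Function('X')(k) = Mul(2, k, Pow(Add(100, k), -1)) (Function('X')(k) = Mul(Mul(2, k), Pow(Add(100, k), -1)) = Mul(2, k, Pow(Add(100, k), -1)))
Mul(Add(-4858820, Add(Add(898436, Add(156148, -570060)), 1616823)), Add(Function('X')(1101), 3062434)) = Mul(Add(-4858820, Add(Add(898436, Add(156148, -570060)), 1616823)), Add(Mul(2, 1101, Pow(Add(100, 1101), -1)), 3062434)) = Mul(Add(-4858820, Add(Add(898436, -413912), 1616823)), Add(Mul(2, 1101, Pow(1201, -1)), 3062434)) = Mul(Add(-4858820, Add(484524, 1616823)), Add(Mul(2, 1101, Rational(1, 1201)), 3062434)) = Mul(Add(-4858820, 2101347), Add(Rational(2202, 1201), 3062434)) = Mul(-2757473, Rational(3677985436, 1201)) = Rational(-10141945534163228, 1201)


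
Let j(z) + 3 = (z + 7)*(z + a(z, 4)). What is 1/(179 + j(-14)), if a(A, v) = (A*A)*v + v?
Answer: -1/5242 ≈ -0.00019077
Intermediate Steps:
a(A, v) = v + v*A**2 (a(A, v) = A**2*v + v = v*A**2 + v = v + v*A**2)
j(z) = -3 + (7 + z)*(4 + z + 4*z**2) (j(z) = -3 + (z + 7)*(z + 4*(1 + z**2)) = -3 + (7 + z)*(z + (4 + 4*z**2)) = -3 + (7 + z)*(4 + z + 4*z**2))
1/(179 + j(-14)) = 1/(179 + (25 + 4*(-14)**3 + 11*(-14) + 29*(-14)**2)) = 1/(179 + (25 + 4*(-2744) - 154 + 29*196)) = 1/(179 + (25 - 10976 - 154 + 5684)) = 1/(179 - 5421) = 1/(-5242) = -1/5242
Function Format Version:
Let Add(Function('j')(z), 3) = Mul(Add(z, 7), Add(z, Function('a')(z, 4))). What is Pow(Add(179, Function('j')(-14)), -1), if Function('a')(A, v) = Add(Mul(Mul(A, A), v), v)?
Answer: Rational(-1, 5242) ≈ -0.00019077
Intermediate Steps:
Function('a')(A, v) = Add(v, Mul(v, Pow(A, 2))) (Function('a')(A, v) = Add(Mul(Pow(A, 2), v), v) = Add(Mul(v, Pow(A, 2)), v) = Add(v, Mul(v, Pow(A, 2))))
Function('j')(z) = Add(-3, Mul(Add(7, z), Add(4, z, Mul(4, Pow(z, 2))))) (Function('j')(z) = Add(-3, Mul(Add(z, 7), Add(z, Mul(4, Add(1, Pow(z, 2)))))) = Add(-3, Mul(Add(7, z), Add(z, Add(4, Mul(4, Pow(z, 2)))))) = Add(-3, Mul(Add(7, z), Add(4, z, Mul(4, Pow(z, 2))))))
Pow(Add(179, Function('j')(-14)), -1) = Pow(Add(179, Add(25, Mul(4, Pow(-14, 3)), Mul(11, -14), Mul(29, Pow(-14, 2)))), -1) = Pow(Add(179, Add(25, Mul(4, -2744), -154, Mul(29, 196))), -1) = Pow(Add(179, Add(25, -10976, -154, 5684)), -1) = Pow(Add(179, -5421), -1) = Pow(-5242, -1) = Rational(-1, 5242)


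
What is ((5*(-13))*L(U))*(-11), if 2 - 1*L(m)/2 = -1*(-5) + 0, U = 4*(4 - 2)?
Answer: -4290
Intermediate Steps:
U = 8 (U = 4*2 = 8)
L(m) = -6 (L(m) = 4 - 2*(-1*(-5) + 0) = 4 - 2*(5 + 0) = 4 - 2*5 = 4 - 10 = -6)
((5*(-13))*L(U))*(-11) = ((5*(-13))*(-6))*(-11) = -65*(-6)*(-11) = 390*(-11) = -4290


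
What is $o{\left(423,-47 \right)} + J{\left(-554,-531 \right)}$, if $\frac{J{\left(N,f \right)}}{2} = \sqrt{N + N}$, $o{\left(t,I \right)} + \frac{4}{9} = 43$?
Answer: $\frac{383}{9} + 4 i \sqrt{277} \approx 42.556 + 66.573 i$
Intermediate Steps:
$o{\left(t,I \right)} = \frac{383}{9}$ ($o{\left(t,I \right)} = - \frac{4}{9} + 43 = \frac{383}{9}$)
$J{\left(N,f \right)} = 2 \sqrt{2} \sqrt{N}$ ($J{\left(N,f \right)} = 2 \sqrt{N + N} = 2 \sqrt{2 N} = 2 \sqrt{2} \sqrt{N}$)
$o{\left(423,-47 \right)} + J{\left(-554,-531 \right)} = \frac{383}{9} + 2 \sqrt{2} \sqrt{-554} = \frac{383}{9} + 2 \sqrt{2} i \sqrt{554} = \frac{383}{9} + 4 i \sqrt{277}$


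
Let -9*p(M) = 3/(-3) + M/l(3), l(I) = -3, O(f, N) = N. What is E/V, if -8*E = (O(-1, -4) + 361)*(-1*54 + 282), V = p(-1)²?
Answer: -14834421/8 ≈ -1.8543e+6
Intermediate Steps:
p(M) = ⅑ + M/27 (p(M) = -(3/(-3) + M/(-3))/9 = -(3*(-⅓) + M*(-⅓))/9 = -(-1 - M/3)/9 = ⅑ + M/27)
V = 4/729 (V = (⅑ + (1/27)*(-1))² = (⅑ - 1/27)² = (2/27)² = 4/729 ≈ 0.0054870)
E = -20349/2 (E = -(-4 + 361)*(-1*54 + 282)/8 = -357*(-54 + 282)/8 = -357*228/8 = -⅛*81396 = -20349/2 ≈ -10175.)
E/V = -20349/(2*4/729) = -20349/2*729/4 = -14834421/8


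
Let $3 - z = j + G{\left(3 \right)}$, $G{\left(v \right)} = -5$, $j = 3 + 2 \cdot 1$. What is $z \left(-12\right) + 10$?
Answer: $-26$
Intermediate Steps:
$j = 5$ ($j = 3 + 2 = 5$)
$z = 3$ ($z = 3 - \left(5 - 5\right) = 3 - 0 = 3 + 0 = 3$)
$z \left(-12\right) + 10 = 3 \left(-12\right) + 10 = -36 + 10 = -26$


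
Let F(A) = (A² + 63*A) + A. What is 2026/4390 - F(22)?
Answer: -4151927/2195 ≈ -1891.5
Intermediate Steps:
F(A) = A² + 64*A
2026/4390 - F(22) = 2026/4390 - 22*(64 + 22) = 2026*(1/4390) - 22*86 = 1013/2195 - 1*1892 = 1013/2195 - 1892 = -4151927/2195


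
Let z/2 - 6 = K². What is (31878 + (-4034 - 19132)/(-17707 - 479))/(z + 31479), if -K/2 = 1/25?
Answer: 60391299375/59655787373 ≈ 1.0123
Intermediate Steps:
K = -2/25 ≈ -0.080000
z = 7508/625 (z = 12 + 2*(-2/25)² = 12 + 2*(4/625) = 12 + 8/625 = 7508/625 ≈ 12.013)
(31878 + (-4034 - 19132)/(-17707 - 479))/(z + 31479) = (31878 + (-4034 - 19132)/(-17707 - 479))/(7508/625 + 31479) = (31878 - 23166/(-18186))/(19681883/625) = (31878 - 23166*(-1/18186))*(625/19681883) = (31878 + 3861/3031)*(625/19681883) = (96626079/3031)*(625/19681883) = 60391299375/59655787373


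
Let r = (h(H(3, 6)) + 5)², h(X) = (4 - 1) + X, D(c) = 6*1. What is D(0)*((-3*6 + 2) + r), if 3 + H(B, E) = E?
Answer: 630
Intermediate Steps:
H(B, E) = -3 + E
D(c) = 6
h(X) = 3 + X
r = 121 (r = ((3 + (-3 + 6)) + 5)² = ((3 + 3) + 5)² = (6 + 5)² = 11² = 121)
D(0)*((-3*6 + 2) + r) = 6*((-3*6 + 2) + 121) = 6*((-18 + 2) + 121) = 6*(-16 + 121) = 6*105 = 630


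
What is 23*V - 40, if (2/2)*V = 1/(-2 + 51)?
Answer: -1937/49 ≈ -39.531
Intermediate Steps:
V = 1/49 (V = 1/(-2 + 51) = 1/49 ≈ 0.020408)
23*V - 40 = 23*(1/49) - 40 = 23/49 - 40 = -1937/49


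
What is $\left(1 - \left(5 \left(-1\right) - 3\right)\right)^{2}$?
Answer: $81$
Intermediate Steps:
$\left(1 - \left(5 \left(-1\right) - 3\right)\right)^{2} = \left(1 - \left(-5 - 3\right)\right)^{2} = \left(1 - -8\right)^{2} = \left(1 + 8\right)^{2} = 9^{2} = 81$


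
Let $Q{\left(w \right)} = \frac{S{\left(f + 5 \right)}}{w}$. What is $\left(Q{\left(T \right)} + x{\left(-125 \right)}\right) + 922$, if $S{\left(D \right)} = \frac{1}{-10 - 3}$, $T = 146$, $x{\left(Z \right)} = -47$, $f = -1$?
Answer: $\frac{1660749}{1898} \approx 875.0$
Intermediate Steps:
$S{\left(D \right)} = - \frac{1}{13}$ ($S{\left(D \right)} = \frac{1}{-13} = - \frac{1}{13}$)
$Q{\left(w \right)} = - \frac{1}{13 w}$
$\left(Q{\left(T \right)} + x{\left(-125 \right)}\right) + 922 = \left(- \frac{1}{13 \cdot 146} - 47\right) + 922 = \left(\left(- \frac{1}{13}\right) \frac{1}{146} - 47\right) + 922 = \left(- \frac{1}{1898} - 47\right) + 922 = - \frac{89207}{1898} + 922 = \frac{1660749}{1898}$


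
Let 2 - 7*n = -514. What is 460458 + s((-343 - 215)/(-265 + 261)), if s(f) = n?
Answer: 3223722/7 ≈ 4.6053e+5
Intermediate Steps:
n = 516/7 (n = 2/7 - ⅐*(-514) = 2/7 + 514/7 = 516/7 ≈ 73.714)
s(f) = 516/7
460458 + s((-343 - 215)/(-265 + 261)) = 460458 + 516/7 = 3223722/7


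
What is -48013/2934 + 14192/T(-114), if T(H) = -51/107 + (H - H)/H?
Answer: -1485952253/49878 ≈ -29792.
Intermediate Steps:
T(H) = -51/107 (T(H) = -51*1/107 + 0/H = -51/107 + 0 = -51/107)
-48013/2934 + 14192/T(-114) = -48013/2934 + 14192/(-51/107) = -48013*1/2934 + 14192*(-107/51) = -48013/2934 - 1518544/51 = -1485952253/49878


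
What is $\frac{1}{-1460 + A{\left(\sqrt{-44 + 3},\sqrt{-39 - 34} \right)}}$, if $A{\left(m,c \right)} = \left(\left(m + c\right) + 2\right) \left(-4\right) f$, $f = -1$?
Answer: $- \frac{i}{4 \sqrt{41} + 4 \sqrt{73} + 1452 i} \approx -0.00068754 - 2.8311 \cdot 10^{-5} i$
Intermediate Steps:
$A{\left(m,c \right)} = 8 + 4 c + 4 m$ ($A{\left(m,c \right)} = \left(\left(m + c\right) + 2\right) \left(-4\right) \left(-1\right) = \left(\left(c + m\right) + 2\right) \left(-4\right) \left(-1\right) = \left(2 + c + m\right) \left(-4\right) \left(-1\right) = \left(-8 - 4 c - 4 m\right) \left(-1\right) = 8 + 4 c + 4 m$)
$\frac{1}{-1460 + A{\left(\sqrt{-44 + 3},\sqrt{-39 - 34} \right)}} = \frac{1}{-1460 + \left(8 + 4 \sqrt{-39 - 34} + 4 \sqrt{-44 + 3}\right)} = \frac{1}{-1460 + \left(8 + 4 \sqrt{-73} + 4 \sqrt{-41}\right)} = \frac{1}{-1460 + \left(8 + 4 i \sqrt{73} + 4 i \sqrt{41}\right)} = \frac{1}{-1460 + \left(8 + 4 i \sqrt{41} + 4 i \sqrt{73}\right)} = \frac{1}{-1452 + 4 i \sqrt{41} + 4 i \sqrt{73}}$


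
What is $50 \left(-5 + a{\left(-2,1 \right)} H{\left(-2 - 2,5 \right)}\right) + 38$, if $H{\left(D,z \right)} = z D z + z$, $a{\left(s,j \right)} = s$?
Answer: $9288$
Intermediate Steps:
$H{\left(D,z \right)} = z + D z^{2}$ ($H{\left(D,z \right)} = D z z + z = D z^{2} + z = z + D z^{2}$)
$50 \left(-5 + a{\left(-2,1 \right)} H{\left(-2 - 2,5 \right)}\right) + 38 = 50 \left(-5 - 2 \cdot 5 \left(1 + \left(-2 - 2\right) 5\right)\right) + 38 = 50 \left(-5 - 2 \cdot 5 \left(1 - 20\right)\right) + 38 = 50 \left(-5 - 2 \cdot 5 \left(-19\right)\right) + 38 = 50 \left(-5 - -190\right) + 38 = 50 \left(-5 + 190\right) + 38 = 50 \cdot 185 + 38 = 9250 + 38 = 9288$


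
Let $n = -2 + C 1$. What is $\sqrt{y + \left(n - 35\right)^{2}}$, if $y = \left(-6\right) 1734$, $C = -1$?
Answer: $16 i \sqrt{35} \approx 94.657 i$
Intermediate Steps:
$y = -10404$
$n = -3$ ($n = -2 - 1 = -3$)
$\sqrt{y + \left(n - 35\right)^{2}} = \sqrt{-10404 + \left(-3 - 35\right)^{2}} = \sqrt{-10404 + \left(-38\right)^{2}} = \sqrt{-10404 + 1444} = \sqrt{-8960} = 16 i \sqrt{35}$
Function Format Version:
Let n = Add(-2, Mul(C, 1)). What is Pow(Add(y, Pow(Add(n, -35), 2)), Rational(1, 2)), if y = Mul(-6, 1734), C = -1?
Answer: Mul(16, I, Pow(35, Rational(1, 2))) ≈ Mul(94.657, I)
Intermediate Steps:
y = -10404
n = -3 (n = Add(-2, Mul(-1, 1)) = Add(-2, -1) = -3)
Pow(Add(y, Pow(Add(n, -35), 2)), Rational(1, 2)) = Pow(Add(-10404, Pow(Add(-3, -35), 2)), Rational(1, 2)) = Pow(Add(-10404, Pow(-38, 2)), Rational(1, 2)) = Pow(Add(-10404, 1444), Rational(1, 2)) = Pow(-8960, Rational(1, 2)) = Mul(16, I, Pow(35, Rational(1, 2)))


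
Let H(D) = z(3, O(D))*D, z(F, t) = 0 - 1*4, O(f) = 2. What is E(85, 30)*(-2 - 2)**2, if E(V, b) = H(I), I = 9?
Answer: -576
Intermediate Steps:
z(F, t) = -4 (z(F, t) = 0 - 4 = -4)
H(D) = -4*D
E(V, b) = -36 (E(V, b) = -4*9 = -36)
E(85, 30)*(-2 - 2)**2 = -36*(-2 - 2)**2 = -36*(-4)**2 = -36*16 = -576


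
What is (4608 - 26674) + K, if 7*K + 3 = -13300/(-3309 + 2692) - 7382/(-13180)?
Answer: -89709914229/4066030 ≈ -22063.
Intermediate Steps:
K = 11103751/4066030 (K = -3/7 + (-13300/(-3309 + 2692) - 7382/(-13180))/7 = -3/7 + (-13300/(-617) - 7382*(-1/13180))/7 = -3/7 + (-13300*(-1/617) + 3691/6590)/7 = -3/7 + (13300/617 + 3691/6590)/7 = -3/7 + (⅐)*(89924347/4066030) = -3/7 + 89924347/28462210 = 11103751/4066030 ≈ 2.7309)
(4608 - 26674) + K = (4608 - 26674) + 11103751/4066030 = -22066 + 11103751/4066030 = -89709914229/4066030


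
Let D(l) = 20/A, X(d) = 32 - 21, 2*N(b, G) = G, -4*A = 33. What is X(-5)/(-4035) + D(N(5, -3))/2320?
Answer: -1618/429055 ≈ -0.0037711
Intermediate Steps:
A = -33/4 (A = -1/4*33 = -33/4 ≈ -8.2500)
N(b, G) = G/2
X(d) = 11
D(l) = -80/33 (D(l) = 20/(-33/4) = 20*(-4/33) = -80/33)
X(-5)/(-4035) + D(N(5, -3))/2320 = 11/(-4035) - 80/33/2320 = 11*(-1/4035) - 80/33*1/2320 = -11/4035 - 1/957 = -1618/429055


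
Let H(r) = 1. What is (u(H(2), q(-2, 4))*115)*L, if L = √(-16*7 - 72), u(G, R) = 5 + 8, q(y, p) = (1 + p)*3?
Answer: 2990*I*√46 ≈ 20279.0*I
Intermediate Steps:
q(y, p) = 3 + 3*p
u(G, R) = 13
L = 2*I*√46 (L = √(-112 - 72) = √(-184) = 2*I*√46 ≈ 13.565*I)
(u(H(2), q(-2, 4))*115)*L = (13*115)*(2*I*√46) = 1495*(2*I*√46) = 2990*I*√46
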